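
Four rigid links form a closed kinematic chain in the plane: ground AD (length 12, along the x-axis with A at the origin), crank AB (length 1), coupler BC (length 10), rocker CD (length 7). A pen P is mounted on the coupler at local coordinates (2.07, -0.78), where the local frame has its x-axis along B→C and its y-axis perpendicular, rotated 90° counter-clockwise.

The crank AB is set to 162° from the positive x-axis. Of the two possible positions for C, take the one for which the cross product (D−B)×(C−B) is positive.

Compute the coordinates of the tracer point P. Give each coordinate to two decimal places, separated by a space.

1.22 0.71

A=(0,0), D=(12.00,0)
B = A + 1.00·(cos162°, sin162°) = (-0.9511, 0.3090)
|BD| = 12.9547
circle(B,10.00) ∩ circle(D,7.00): a=8.4458, h=5.3544
  candidates: C₊=(7.6200,5.4604) cross=69.364; C₋=(7.3646,-5.2453) cross=-69.364
  mode + wants cross > 0 → take C=(7.6200,5.4604) (cross=69.364)
ex = (C−B)/|BC| = (0.8571,0.5151); ey = (-0.5151,0.8571)
P = B + 2.07·ex + -0.78·ey = (1.2250,0.7068)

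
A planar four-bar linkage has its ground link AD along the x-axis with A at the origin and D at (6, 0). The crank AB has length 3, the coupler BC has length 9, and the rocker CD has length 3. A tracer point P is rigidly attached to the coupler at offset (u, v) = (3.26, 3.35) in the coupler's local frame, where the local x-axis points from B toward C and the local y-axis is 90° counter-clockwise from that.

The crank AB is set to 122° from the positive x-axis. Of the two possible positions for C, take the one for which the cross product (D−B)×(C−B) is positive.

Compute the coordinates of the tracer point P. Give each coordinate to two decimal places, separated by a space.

1.63 5.93

A=(0,0), D=(6.00,0)
B = A + 3.00·(cos122°, sin122°) = (-1.5898, 2.5441)
|BD| = 8.0048
circle(B,9.00) ∩ circle(D,3.00): a=8.4997, h=2.9589
  candidates: C₊=(7.4096,2.6482) cross=23.685; C₋=(5.5288,-2.9628) cross=-23.685
  mode + wants cross > 0 → take C=(7.4096,2.6482) (cross=23.685)
ex = (C−B)/|BC| = (0.9999,0.0116); ey = (-0.0116,0.9999)
P = B + 3.26·ex + 3.35·ey = (1.6313,5.9316)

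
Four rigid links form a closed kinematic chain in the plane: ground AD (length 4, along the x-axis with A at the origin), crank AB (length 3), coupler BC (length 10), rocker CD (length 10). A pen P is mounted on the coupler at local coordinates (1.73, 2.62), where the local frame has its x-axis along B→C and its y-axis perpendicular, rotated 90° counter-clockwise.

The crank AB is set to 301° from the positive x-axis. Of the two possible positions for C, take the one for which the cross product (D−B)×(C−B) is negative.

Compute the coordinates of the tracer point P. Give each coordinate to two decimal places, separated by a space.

4.43 -1.34

A=(0,0), D=(4.00,0)
B = A + 3.00·(cos301°, sin301°) = (1.5451, -2.5715)
|BD| = 3.5551
circle(B,10.00) ∩ circle(D,10.00): a=1.7776, h=9.8407
  candidates: C₊=(-4.3454,5.5094) cross=34.985; C₋=(9.8905,-8.0809) cross=-34.985
  mode - wants cross < 0 → take C=(9.8905,-8.0809) (cross=-34.985)
ex = (C−B)/|BC| = (0.8345,-0.5509); ey = (0.5509,0.8345)
P = B + 1.73·ex + 2.62·ey = (4.4323,-1.3381)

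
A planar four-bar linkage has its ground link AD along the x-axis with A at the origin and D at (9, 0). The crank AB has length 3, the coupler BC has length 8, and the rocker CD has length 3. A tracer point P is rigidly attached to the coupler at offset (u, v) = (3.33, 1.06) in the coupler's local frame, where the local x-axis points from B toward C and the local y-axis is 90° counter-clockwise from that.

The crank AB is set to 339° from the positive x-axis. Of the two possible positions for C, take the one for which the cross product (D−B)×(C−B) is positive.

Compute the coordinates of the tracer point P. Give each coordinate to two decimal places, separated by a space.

A=(0,0), D=(9.00,0)
B = A + 3.00·(cos339°, sin339°) = (2.8007, -1.0751)
|BD| = 6.2918
circle(B,8.00) ∩ circle(D,3.00): a=7.5167, h=2.7386
  candidates: C₊=(9.7389,2.9076) cross=17.230; C₋=(10.6748,-2.4890) cross=-17.230
  mode + wants cross > 0 → take C=(9.7389,2.9076) (cross=17.230)
ex = (C−B)/|BC| = (0.8673,0.4978); ey = (-0.4978,0.8673)
P = B + 3.33·ex + 1.06·ey = (5.1611,1.5020)

5.16 1.50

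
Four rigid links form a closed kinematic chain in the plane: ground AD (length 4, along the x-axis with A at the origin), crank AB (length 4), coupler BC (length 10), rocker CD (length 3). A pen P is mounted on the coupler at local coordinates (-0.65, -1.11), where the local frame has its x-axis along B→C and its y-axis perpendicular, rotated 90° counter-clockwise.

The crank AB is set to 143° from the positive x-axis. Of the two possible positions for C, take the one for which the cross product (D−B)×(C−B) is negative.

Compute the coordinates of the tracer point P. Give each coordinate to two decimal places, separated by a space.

A=(0,0), D=(4.00,0)
B = A + 4.00·(cos143°, sin143°) = (-3.1945, 2.4073)
|BD| = 7.5866
circle(B,10.00) ∩ circle(D,3.00): a=9.7907, h=2.0351
  candidates: C₊=(6.7360,1.2306) cross=15.440; C₋=(5.4445,-2.6294) cross=-15.440
  mode - wants cross < 0 → take C=(5.4445,-2.6294) (cross=-15.440)
ex = (C−B)/|BC| = (0.8639,-0.5037); ey = (0.5037,0.8639)
P = B + -0.65·ex + -1.11·ey = (-4.3151,1.7757)

-4.32 1.78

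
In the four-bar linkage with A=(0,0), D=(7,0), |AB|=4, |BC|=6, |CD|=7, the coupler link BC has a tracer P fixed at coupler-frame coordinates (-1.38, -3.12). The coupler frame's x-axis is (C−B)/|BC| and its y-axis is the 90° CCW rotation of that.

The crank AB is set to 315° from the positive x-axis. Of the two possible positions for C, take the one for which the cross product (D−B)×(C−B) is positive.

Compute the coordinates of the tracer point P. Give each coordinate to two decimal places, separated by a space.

6.24 -2.92

A=(0,0), D=(7.00,0)
B = A + 4.00·(cos315°, sin315°) = (2.8284, -2.8284)
|BD| = 5.0400
circle(B,6.00) ∩ circle(D,7.00): a=1.2303, h=5.8725
  candidates: C₊=(0.5512,2.7226) cross=29.598; C₋=(7.1424,-6.9986) cross=-29.598
  mode + wants cross > 0 → take C=(0.5512,2.7226) (cross=29.598)
ex = (C−B)/|BC| = (-0.3795,0.9252); ey = (-0.9252,-0.3795)
P = B + -1.38·ex + -3.12·ey = (6.2387,-2.9210)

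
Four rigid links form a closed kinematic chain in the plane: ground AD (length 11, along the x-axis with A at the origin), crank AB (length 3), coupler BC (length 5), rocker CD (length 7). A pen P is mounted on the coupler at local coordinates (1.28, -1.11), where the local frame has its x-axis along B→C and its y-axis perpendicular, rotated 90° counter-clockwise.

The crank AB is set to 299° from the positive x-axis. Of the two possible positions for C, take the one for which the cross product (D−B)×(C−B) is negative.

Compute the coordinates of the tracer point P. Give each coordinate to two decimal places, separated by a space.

A=(0,0), D=(11.00,0)
B = A + 3.00·(cos299°, sin299°) = (1.4544, -2.6239)
|BD| = 9.8996
circle(B,5.00) ∩ circle(D,7.00): a=3.7376, h=3.3211
  candidates: C₊=(4.1781,1.5692) cross=32.878; C₋=(5.9387,-4.8356) cross=-32.878
  mode - wants cross < 0 → take C=(5.9387,-4.8356) (cross=-32.878)
ex = (C−B)/|BC| = (0.8968,-0.4423); ey = (0.4423,0.8968)
P = B + 1.28·ex + -1.11·ey = (2.1114,-4.1856)

2.11 -4.19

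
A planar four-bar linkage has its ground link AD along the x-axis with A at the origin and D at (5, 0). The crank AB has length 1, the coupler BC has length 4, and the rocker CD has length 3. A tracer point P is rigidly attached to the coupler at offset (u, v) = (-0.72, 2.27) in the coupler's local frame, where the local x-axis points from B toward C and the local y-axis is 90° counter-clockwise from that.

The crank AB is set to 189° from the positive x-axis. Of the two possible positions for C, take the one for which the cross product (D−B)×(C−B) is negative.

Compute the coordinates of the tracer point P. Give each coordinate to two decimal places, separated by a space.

-0.68 2.21

A=(0,0), D=(5.00,0)
B = A + 1.00·(cos189°, sin189°) = (-0.9877, -0.1564)
|BD| = 5.9897
circle(B,4.00) ∩ circle(D,3.00): a=3.5792, h=1.7859
  candidates: C₊=(2.5436,1.7223) cross=10.697; C₋=(2.6369,-1.8482) cross=-10.697
  mode - wants cross < 0 → take C=(2.6369,-1.8482) (cross=-10.697)
ex = (C−B)/|BC| = (0.9062,-0.4229); ey = (0.4229,0.9062)
P = B + -0.72·ex + 2.27·ey = (-0.6800,2.2051)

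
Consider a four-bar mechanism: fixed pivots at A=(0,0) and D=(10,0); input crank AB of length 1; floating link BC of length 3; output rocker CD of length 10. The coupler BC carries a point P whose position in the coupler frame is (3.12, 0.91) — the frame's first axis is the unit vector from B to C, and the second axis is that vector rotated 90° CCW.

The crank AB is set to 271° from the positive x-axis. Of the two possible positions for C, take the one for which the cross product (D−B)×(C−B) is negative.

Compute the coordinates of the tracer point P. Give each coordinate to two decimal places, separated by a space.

A=(0,0), D=(10.00,0)
B = A + 1.00·(cos271°, sin271°) = (0.0175, -0.9998)
|BD| = 10.0325
circle(B,3.00) ∩ circle(D,10.00): a=0.4810, h=2.9612
  candidates: C₊=(0.2009,1.9945) cross=29.708; C₋=(0.7912,-3.8984) cross=-29.708
  mode - wants cross < 0 → take C=(0.7912,-3.8984) (cross=-29.708)
ex = (C−B)/|BC| = (0.2579,-0.9662); ey = (0.9662,0.2579)
P = B + 3.12·ex + 0.91·ey = (1.7013,-3.7796)

1.70 -3.78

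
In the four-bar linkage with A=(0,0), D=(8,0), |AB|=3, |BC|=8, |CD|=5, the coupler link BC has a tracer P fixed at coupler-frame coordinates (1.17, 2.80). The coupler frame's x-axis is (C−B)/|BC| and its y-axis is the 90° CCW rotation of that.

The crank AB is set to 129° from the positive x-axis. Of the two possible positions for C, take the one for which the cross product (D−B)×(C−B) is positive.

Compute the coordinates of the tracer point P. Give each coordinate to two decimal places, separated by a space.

-1.52 5.34

A=(0,0), D=(8.00,0)
B = A + 3.00·(cos129°, sin129°) = (-1.8880, 2.3314)
|BD| = 10.1591
circle(B,8.00) ∩ circle(D,5.00): a=6.9990, h=3.8748
  candidates: C₊=(5.8135,4.4966) cross=39.364; C₋=(4.0350,-3.0461) cross=-39.364
  mode + wants cross > 0 → take C=(5.8135,4.4966) (cross=39.364)
ex = (C−B)/|BC| = (0.9627,0.2706); ey = (-0.2706,0.9627)
P = B + 1.17·ex + 2.80·ey = (-1.5194,5.3436)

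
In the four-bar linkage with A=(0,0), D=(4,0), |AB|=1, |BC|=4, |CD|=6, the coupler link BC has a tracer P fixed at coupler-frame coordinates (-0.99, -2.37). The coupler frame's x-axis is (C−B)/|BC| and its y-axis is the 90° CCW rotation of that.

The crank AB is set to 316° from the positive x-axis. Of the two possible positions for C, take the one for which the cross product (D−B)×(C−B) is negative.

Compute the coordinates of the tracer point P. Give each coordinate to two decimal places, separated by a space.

A=(0,0), D=(4.00,0)
B = A + 1.00·(cos316°, sin316°) = (0.7193, -0.6947)
|BD| = 3.3534
circle(B,4.00) ∩ circle(D,6.00): a=-1.3054, h=3.7810
  candidates: C₊=(-1.3409,2.7339) cross=12.679; C₋=(0.2255,-4.6641) cross=-12.679
  mode - wants cross < 0 → take C=(0.2255,-4.6641) (cross=-12.679)
ex = (C−B)/|BC| = (-0.1234,-0.9924); ey = (0.9924,-0.1234)
P = B + -0.99·ex + -2.37·ey = (-1.5103,0.5803)

-1.51 0.58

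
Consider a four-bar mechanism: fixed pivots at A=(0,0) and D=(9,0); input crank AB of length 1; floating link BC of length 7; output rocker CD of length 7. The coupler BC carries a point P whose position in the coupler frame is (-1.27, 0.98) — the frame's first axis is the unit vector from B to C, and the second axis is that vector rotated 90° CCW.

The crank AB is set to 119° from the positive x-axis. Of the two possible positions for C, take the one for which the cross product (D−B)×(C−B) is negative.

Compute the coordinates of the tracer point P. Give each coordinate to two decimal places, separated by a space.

-0.48 2.48

A=(0,0), D=(9.00,0)
B = A + 1.00·(cos119°, sin119°) = (-0.4848, 0.8746)
|BD| = 9.5250
circle(B,7.00) ∩ circle(D,7.00): a=4.7625, h=5.1301
  candidates: C₊=(4.7287,5.5458) cross=48.865; C₋=(3.7865,-4.6712) cross=-48.865
  mode - wants cross < 0 → take C=(3.7865,-4.6712) (cross=-48.865)
ex = (C−B)/|BC| = (0.6102,-0.7923); ey = (0.7923,0.6102)
P = B + -1.27·ex + 0.98·ey = (-0.4833,2.4788)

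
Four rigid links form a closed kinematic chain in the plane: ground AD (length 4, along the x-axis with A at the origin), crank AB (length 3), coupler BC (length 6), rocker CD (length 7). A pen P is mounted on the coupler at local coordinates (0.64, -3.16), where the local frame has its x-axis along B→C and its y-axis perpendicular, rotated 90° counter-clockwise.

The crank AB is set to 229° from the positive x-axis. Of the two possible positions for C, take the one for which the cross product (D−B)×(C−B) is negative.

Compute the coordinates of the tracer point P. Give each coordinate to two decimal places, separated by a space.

-3.89 -4.85

A=(0,0), D=(4.00,0)
B = A + 3.00·(cos229°, sin229°) = (-1.9682, -2.2641)
|BD| = 6.3832
circle(B,6.00) ∩ circle(D,7.00): a=2.1733, h=5.5926
  candidates: C₊=(-1.9199,3.7357) cross=35.699; C₋=(2.0475,-6.7222) cross=-35.699
  mode - wants cross < 0 → take C=(2.0475,-6.7222) (cross=-35.699)
ex = (C−B)/|BC| = (0.6693,-0.7430); ey = (0.7430,0.6693)
P = B + 0.64·ex + -3.16·ey = (-3.8877,-4.8546)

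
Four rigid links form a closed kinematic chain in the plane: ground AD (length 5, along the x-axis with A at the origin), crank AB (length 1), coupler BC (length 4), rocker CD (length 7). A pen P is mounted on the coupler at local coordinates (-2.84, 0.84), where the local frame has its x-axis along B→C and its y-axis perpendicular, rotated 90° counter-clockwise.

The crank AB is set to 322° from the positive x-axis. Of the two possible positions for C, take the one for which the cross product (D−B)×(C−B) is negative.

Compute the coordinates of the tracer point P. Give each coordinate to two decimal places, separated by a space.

A=(0,0), D=(5.00,0)
B = A + 1.00·(cos322°, sin322°) = (0.7880, -0.6157)
|BD| = 4.2567
circle(B,4.00) ∩ circle(D,7.00): a=-1.7478, h=3.5979
  candidates: C₊=(-1.4618,2.6916) cross=15.315; C₋=(-0.4211,-4.4286) cross=-15.315
  mode - wants cross < 0 → take C=(-0.4211,-4.4286) (cross=-15.315)
ex = (C−B)/|BC| = (-0.3023,-0.9532); ey = (0.9532,-0.3023)
P = B + -2.84·ex + 0.84·ey = (2.4472,1.8376)

2.45 1.84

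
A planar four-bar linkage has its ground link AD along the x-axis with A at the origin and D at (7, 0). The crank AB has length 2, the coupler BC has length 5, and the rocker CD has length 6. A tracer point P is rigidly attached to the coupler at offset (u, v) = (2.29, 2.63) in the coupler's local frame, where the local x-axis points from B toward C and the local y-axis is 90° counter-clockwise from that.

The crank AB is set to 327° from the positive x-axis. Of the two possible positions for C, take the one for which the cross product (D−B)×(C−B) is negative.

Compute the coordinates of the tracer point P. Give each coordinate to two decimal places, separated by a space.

A=(0,0), D=(7.00,0)
B = A + 2.00·(cos327°, sin327°) = (1.6773, -1.0893)
|BD| = 5.4330
circle(B,5.00) ∩ circle(D,6.00): a=1.7042, h=4.7006
  candidates: C₊=(2.4044,3.8576) cross=25.538; C₋=(4.2893,-5.3528) cross=-25.538
  mode - wants cross < 0 → take C=(4.2893,-5.3528) (cross=-25.538)
ex = (C−B)/|BC| = (0.5224,-0.8527); ey = (0.8527,0.5224)
P = B + 2.29·ex + 2.63·ey = (5.1162,-1.6681)

5.12 -1.67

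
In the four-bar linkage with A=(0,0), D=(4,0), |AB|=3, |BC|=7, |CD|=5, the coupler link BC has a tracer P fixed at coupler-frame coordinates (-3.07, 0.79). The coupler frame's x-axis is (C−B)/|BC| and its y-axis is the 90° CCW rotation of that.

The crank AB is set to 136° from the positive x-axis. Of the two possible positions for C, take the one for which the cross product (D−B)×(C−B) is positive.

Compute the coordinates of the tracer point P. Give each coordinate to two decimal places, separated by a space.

A=(0,0), D=(4.00,0)
B = A + 3.00·(cos136°, sin136°) = (-2.1580, 2.0840)
|BD| = 6.5011
circle(B,7.00) ∩ circle(D,5.00): a=5.0964, h=4.7986
  candidates: C₊=(4.2077,4.9957) cross=31.196; C₋=(1.1312,-4.0951) cross=-31.196
  mode + wants cross > 0 → take C=(4.2077,4.9957) (cross=31.196)
ex = (C−B)/|BC| = (0.9094,0.4160); ey = (-0.4160,0.9094)
P = B + -3.07·ex + 0.79·ey = (-5.2784,1.5254)

-5.28 1.53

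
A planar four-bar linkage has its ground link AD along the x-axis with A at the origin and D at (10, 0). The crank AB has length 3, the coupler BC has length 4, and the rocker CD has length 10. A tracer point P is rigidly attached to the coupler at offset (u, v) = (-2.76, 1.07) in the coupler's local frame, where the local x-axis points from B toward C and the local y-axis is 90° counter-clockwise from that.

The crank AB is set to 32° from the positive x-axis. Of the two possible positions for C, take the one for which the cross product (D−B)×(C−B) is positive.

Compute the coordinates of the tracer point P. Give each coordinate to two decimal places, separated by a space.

2.13 -1.34

A=(0,0), D=(10.00,0)
B = A + 3.00·(cos32°, sin32°) = (2.5441, 1.5898)
|BD| = 7.6235
circle(B,4.00) ∩ circle(D,10.00): a=-1.6976, h=3.6219
  candidates: C₊=(1.6392,5.4860) cross=27.611; C₋=(0.1286,-1.5985) cross=-27.611
  mode + wants cross > 0 → take C=(1.6392,5.4860) (cross=27.611)
ex = (C−B)/|BC| = (-0.2262,0.9741); ey = (-0.9741,-0.2262)
P = B + -2.76·ex + 1.07·ey = (2.1263,-1.3408)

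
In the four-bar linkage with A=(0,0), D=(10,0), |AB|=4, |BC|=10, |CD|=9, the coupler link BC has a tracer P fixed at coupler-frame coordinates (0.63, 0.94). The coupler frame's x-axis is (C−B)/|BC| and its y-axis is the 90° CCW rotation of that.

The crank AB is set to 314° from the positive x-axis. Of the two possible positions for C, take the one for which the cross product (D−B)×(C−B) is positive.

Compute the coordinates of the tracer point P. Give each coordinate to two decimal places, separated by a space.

1.95 -2.11

A=(0,0), D=(10.00,0)
B = A + 4.00·(cos314°, sin314°) = (2.7786, -2.8774)
|BD| = 7.7735
circle(B,10.00) ∩ circle(D,9.00): a=5.1089, h=8.5965
  candidates: C₊=(4.3426,6.9996) cross=66.825; C₋=(10.7066,-8.9722) cross=-66.825
  mode + wants cross > 0 → take C=(4.3426,6.9996) (cross=66.825)
ex = (C−B)/|BC| = (0.1564,0.9877); ey = (-0.9877,0.1564)
P = B + 0.63·ex + 0.94·ey = (1.9487,-2.1081)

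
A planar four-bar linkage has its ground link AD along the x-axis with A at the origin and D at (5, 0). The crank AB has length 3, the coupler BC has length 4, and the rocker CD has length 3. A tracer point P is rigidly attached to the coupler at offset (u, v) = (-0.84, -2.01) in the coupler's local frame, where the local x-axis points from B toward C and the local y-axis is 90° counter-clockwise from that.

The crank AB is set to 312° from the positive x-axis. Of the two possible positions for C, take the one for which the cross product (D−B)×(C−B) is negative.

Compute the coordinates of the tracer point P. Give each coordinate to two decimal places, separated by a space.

A=(0,0), D=(5.00,0)
B = A + 3.00·(cos312°, sin312°) = (2.0074, -2.2294)
|BD| = 3.7318
circle(B,4.00) ∩ circle(D,3.00): a=2.8038, h=2.8529
  candidates: C₊=(2.5515,1.7334) cross=10.646; C₋=(5.9602,-2.8422) cross=-10.646
  mode - wants cross < 0 → take C=(5.9602,-2.8422) (cross=-10.646)
ex = (C−B)/|BC| = (0.9882,-0.1532); ey = (0.1532,0.9882)
P = B + -0.84·ex + -2.01·ey = (0.8694,-4.0870)

0.87 -4.09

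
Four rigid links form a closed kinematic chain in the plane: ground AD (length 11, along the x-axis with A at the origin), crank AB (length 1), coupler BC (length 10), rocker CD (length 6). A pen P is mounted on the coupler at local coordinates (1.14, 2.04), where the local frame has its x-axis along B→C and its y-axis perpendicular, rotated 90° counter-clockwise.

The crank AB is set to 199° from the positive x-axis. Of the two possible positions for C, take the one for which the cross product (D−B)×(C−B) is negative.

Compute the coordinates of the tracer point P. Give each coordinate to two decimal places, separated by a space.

1.03 0.92

A=(0,0), D=(11.00,0)
B = A + 1.00·(cos199°, sin199°) = (-0.9455, -0.3256)
|BD| = 11.9500
circle(B,10.00) ∩ circle(D,6.00): a=8.6528, h=5.0129
  candidates: C₊=(7.5675,4.9212) cross=59.904; C₋=(7.8407,-5.1008) cross=-59.904
  mode - wants cross < 0 → take C=(7.8407,-5.1008) (cross=-59.904)
ex = (C−B)/|BC| = (0.8786,-0.4775); ey = (0.4775,0.8786)
P = B + 1.14·ex + 2.04·ey = (1.0303,0.9224)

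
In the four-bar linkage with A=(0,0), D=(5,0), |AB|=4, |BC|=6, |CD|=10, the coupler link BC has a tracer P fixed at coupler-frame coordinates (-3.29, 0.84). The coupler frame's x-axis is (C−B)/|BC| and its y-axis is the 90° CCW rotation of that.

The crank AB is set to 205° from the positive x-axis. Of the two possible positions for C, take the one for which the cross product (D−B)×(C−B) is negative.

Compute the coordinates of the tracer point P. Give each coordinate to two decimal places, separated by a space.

A=(0,0), D=(5.00,0)
B = A + 4.00·(cos205°, sin205°) = (-3.6252, -1.6905)
|BD| = 8.7893
circle(B,6.00) ∩ circle(D,10.00): a=0.7539, h=5.9524
  candidates: C₊=(-4.0303,4.2958) cross=52.318; C₋=(-1.7406,-7.3868) cross=-52.318
  mode - wants cross < 0 → take C=(-1.7406,-7.3868) (cross=-52.318)
ex = (C−B)/|BC| = (0.3141,-0.9494); ey = (0.9494,0.3141)
P = B + -3.29·ex + 0.84·ey = (-3.8612,1.6969)

-3.86 1.70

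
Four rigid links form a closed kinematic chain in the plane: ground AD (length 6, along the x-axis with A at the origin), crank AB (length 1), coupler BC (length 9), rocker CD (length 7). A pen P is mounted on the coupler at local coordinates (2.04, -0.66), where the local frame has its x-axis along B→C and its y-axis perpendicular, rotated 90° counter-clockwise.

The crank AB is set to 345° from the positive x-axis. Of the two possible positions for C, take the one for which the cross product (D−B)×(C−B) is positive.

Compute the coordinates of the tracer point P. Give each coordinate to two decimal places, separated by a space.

2.71 0.99

A=(0,0), D=(6.00,0)
B = A + 1.00·(cos345°, sin345°) = (0.9659, -0.2588)
|BD| = 5.0407
circle(B,9.00) ∩ circle(D,7.00): a=5.6945, h=6.9694
  candidates: C₊=(6.2951,6.9938) cross=35.131; C₋=(7.0108,-6.9266) cross=-35.131
  mode + wants cross > 0 → take C=(6.2951,6.9938) (cross=35.131)
ex = (C−B)/|BC| = (0.5921,0.8058); ey = (-0.8058,0.5921)
P = B + 2.04·ex + -0.66·ey = (2.7057,0.9943)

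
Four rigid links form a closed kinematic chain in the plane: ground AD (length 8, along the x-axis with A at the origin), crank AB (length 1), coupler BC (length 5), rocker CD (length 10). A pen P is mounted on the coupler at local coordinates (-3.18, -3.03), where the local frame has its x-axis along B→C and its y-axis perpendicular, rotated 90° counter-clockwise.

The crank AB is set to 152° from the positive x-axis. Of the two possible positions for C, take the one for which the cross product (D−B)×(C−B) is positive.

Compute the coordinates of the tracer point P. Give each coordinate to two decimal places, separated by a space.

1.82 -3.00

A=(0,0), D=(8.00,0)
B = A + 1.00·(cos152°, sin152°) = (-0.8829, 0.4695)
|BD| = 8.8953
circle(B,5.00) ∩ circle(D,10.00): a=0.2320, h=4.9946
  candidates: C₊=(-0.3877,5.4449) cross=44.429; C₋=(-0.9149,-4.5304) cross=-44.429
  mode + wants cross > 0 → take C=(-0.3877,5.4449) (cross=44.429)
ex = (C−B)/|BC| = (0.0991,0.9951); ey = (-0.9951,0.0991)
P = B + -3.18·ex + -3.03·ey = (1.8172,-2.9950)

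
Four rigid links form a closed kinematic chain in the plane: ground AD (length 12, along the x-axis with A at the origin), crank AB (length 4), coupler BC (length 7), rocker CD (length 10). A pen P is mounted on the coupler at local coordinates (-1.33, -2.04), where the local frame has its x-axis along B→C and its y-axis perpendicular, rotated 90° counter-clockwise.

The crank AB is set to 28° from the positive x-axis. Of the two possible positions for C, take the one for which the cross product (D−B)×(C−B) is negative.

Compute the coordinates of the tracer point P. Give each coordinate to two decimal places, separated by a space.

1.52 3.24

A=(0,0), D=(12.00,0)
B = A + 4.00·(cos28°, sin28°) = (3.5318, 1.8779)
|BD| = 8.6739
circle(B,7.00) ∩ circle(D,10.00): a=1.3971, h=6.8592
  candidates: C₊=(6.3808,8.2719) cross=59.496; C₋=(3.4108,-5.1211) cross=-59.496
  mode - wants cross < 0 → take C=(3.4108,-5.1211) (cross=-59.496)
ex = (C−B)/|BC| = (-0.0173,-0.9999); ey = (0.9999,-0.0173)
P = B + -1.33·ex + -2.04·ey = (1.5151,3.2430)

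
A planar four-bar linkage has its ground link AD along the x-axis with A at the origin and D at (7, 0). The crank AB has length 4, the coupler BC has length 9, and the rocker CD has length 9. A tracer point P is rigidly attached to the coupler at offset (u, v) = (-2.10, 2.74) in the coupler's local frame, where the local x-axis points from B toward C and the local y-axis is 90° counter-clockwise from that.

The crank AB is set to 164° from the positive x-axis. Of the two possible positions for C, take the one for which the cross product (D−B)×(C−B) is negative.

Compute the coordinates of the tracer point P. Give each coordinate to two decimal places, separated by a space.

A=(0,0), D=(7.00,0)
B = A + 4.00·(cos164°, sin164°) = (-3.8450, 1.1025)
|BD| = 10.9009
circle(B,9.00) ∩ circle(D,9.00): a=5.4505, h=7.1619
  candidates: C₊=(2.3018,7.6764) cross=78.071; C₋=(0.8531,-6.5739) cross=-78.071
  mode - wants cross < 0 → take C=(0.8531,-6.5739) (cross=-78.071)
ex = (C−B)/|BC| = (0.5220,-0.8529); ey = (0.8529,0.5220)
P = B + -2.10·ex + 2.74·ey = (-2.6042,4.3240)

-2.60 4.32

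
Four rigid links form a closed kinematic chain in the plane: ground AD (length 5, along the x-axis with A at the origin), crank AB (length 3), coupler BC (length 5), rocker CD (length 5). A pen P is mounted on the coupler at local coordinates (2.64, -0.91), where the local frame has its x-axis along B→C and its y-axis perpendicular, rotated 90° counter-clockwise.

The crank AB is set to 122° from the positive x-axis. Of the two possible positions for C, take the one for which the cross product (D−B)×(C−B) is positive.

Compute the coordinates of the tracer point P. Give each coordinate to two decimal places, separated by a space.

1.19 2.78

A=(0,0), D=(5.00,0)
B = A + 3.00·(cos122°, sin122°) = (-1.5898, 2.5441)
|BD| = 7.0638
circle(B,5.00) ∩ circle(D,5.00): a=3.5319, h=3.5392
  candidates: C₊=(2.9798,4.5737) cross=25.000; C₋=(0.4304,-2.0296) cross=-25.000
  mode + wants cross > 0 → take C=(2.9798,4.5737) (cross=25.000)
ex = (C−B)/|BC| = (0.9139,0.4059); ey = (-0.4059,0.9139)
P = B + 2.64·ex + -0.91·ey = (1.1924,2.7841)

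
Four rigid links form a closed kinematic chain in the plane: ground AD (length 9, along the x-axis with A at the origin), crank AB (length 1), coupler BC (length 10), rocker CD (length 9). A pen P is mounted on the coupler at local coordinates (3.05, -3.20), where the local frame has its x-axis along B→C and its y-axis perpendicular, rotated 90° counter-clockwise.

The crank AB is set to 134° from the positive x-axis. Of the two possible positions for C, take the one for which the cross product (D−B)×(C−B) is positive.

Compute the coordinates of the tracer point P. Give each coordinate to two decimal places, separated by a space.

A=(0,0), D=(9.00,0)
B = A + 1.00·(cos134°, sin134°) = (-0.6947, 0.7193)
|BD| = 9.7213
circle(B,10.00) ∩ circle(D,9.00): a=5.8379, h=8.1191
  candidates: C₊=(5.7280,8.3842) cross=78.928; C₋=(4.5264,-7.8094) cross=-78.928
  mode + wants cross > 0 → take C=(5.7280,8.3842) (cross=78.928)
ex = (C−B)/|BC| = (0.6423,0.7665); ey = (-0.7665,0.6423)
P = B + 3.05·ex + -3.20·ey = (3.7170,1.0019)

3.72 1.00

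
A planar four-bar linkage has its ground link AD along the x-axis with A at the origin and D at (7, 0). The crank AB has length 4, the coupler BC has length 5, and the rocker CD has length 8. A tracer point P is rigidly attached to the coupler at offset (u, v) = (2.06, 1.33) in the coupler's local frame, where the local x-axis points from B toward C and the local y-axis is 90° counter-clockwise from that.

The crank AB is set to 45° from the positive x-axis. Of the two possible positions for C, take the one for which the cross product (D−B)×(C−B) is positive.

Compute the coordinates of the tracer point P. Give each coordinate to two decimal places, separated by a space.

A=(0,0), D=(7.00,0)
B = A + 4.00·(cos45°, sin45°) = (2.8284, 2.8284)
|BD| = 5.0400
circle(B,5.00) ∩ circle(D,8.00): a=-1.3490, h=4.8146
  candidates: C₊=(4.4138,7.5704) cross=24.266; C₋=(-0.9900,-0.3995) cross=-24.266
  mode + wants cross > 0 → take C=(4.4138,7.5704) (cross=24.266)
ex = (C−B)/|BC| = (0.3171,0.9484); ey = (-0.9484,0.3171)
P = B + 2.06·ex + 1.33·ey = (2.2202,5.2038)

2.22 5.20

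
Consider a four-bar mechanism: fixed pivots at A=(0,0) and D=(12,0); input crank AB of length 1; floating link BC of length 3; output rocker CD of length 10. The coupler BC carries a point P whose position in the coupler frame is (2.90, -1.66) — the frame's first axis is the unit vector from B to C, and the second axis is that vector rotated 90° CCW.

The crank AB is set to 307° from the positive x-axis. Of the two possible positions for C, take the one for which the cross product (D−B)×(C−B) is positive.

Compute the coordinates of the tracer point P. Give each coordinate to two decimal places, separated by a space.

3.52 0.82

A=(0,0), D=(12.00,0)
B = A + 1.00·(cos307°, sin307°) = (0.6018, -0.7986)
|BD| = 11.4261
circle(B,3.00) ∩ circle(D,10.00): a=1.7310, h=2.4503
  candidates: C₊=(2.1573,1.7666) cross=27.997; C₋=(2.4998,-3.1219) cross=-27.997
  mode + wants cross > 0 → take C=(2.1573,1.7666) (cross=27.997)
ex = (C−B)/|BC| = (0.5185,0.8551); ey = (-0.8551,0.5185)
P = B + 2.90·ex + -1.66·ey = (3.5249,0.8204)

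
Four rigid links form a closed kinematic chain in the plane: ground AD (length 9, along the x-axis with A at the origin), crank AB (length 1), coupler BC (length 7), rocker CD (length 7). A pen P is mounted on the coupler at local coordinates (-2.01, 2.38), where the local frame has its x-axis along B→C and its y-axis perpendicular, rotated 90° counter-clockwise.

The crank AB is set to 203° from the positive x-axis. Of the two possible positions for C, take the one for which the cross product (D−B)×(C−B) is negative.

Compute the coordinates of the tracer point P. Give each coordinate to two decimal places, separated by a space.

A=(0,0), D=(9.00,0)
B = A + 1.00·(cos203°, sin203°) = (-0.9205, -0.3907)
|BD| = 9.9282
circle(B,7.00) ∩ circle(D,7.00): a=4.9641, h=4.9354
  candidates: C₊=(3.8455,4.7362) cross=48.999; C₋=(4.2340,-5.1269) cross=-48.999
  mode - wants cross < 0 → take C=(4.2340,-5.1269) (cross=-48.999)
ex = (C−B)/|BC| = (0.7364,-0.6766); ey = (0.6766,0.7364)
P = B + -2.01·ex + 2.38·ey = (-0.7903,2.7218)

-0.79 2.72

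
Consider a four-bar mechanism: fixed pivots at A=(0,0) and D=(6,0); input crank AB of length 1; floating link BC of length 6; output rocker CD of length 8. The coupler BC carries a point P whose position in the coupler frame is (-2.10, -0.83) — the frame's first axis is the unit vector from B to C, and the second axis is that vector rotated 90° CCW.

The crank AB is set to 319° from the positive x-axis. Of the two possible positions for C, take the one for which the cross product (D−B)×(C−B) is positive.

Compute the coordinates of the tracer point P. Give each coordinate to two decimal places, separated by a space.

1.84 -2.64

A=(0,0), D=(6.00,0)
B = A + 1.00·(cos319°, sin319°) = (0.7547, -0.6561)
|BD| = 5.2862
circle(B,6.00) ∩ circle(D,8.00): a=-0.0053, h=6.0000
  candidates: C₊=(0.0048,5.2969) cross=31.717; C₋=(1.4941,-6.6103) cross=-31.717
  mode + wants cross > 0 → take C=(0.0048,5.2969) (cross=31.717)
ex = (C−B)/|BC| = (-0.1250,0.9922); ey = (-0.9922,-0.1250)
P = B + -2.10·ex + -0.83·ey = (1.8407,-2.6358)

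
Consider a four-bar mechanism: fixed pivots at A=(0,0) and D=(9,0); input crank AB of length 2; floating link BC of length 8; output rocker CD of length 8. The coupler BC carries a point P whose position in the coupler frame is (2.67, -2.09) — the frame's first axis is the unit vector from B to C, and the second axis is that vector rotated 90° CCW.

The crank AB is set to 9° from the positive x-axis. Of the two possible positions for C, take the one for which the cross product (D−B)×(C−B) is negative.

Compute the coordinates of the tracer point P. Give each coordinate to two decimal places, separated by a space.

A=(0,0), D=(9.00,0)
B = A + 2.00·(cos9°, sin9°) = (1.9754, 0.3129)
|BD| = 7.0316
circle(B,8.00) ∩ circle(D,8.00): a=3.5158, h=7.1860
  candidates: C₊=(5.8074,7.3354) cross=50.529; C₋=(5.1679,-7.0225) cross=-50.529
  mode - wants cross < 0 → take C=(5.1679,-7.0225) (cross=-50.529)
ex = (C−B)/|BC| = (0.3991,-0.9169); ey = (0.9169,0.3991)
P = B + 2.67·ex + -2.09·ey = (1.1245,-2.9694)

1.12 -2.97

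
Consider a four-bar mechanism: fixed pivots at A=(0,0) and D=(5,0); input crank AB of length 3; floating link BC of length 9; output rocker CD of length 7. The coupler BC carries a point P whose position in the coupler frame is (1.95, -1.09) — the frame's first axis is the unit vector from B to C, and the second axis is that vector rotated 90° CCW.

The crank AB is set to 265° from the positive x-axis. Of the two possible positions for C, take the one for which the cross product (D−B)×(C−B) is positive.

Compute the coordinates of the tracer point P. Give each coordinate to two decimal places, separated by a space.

A=(0,0), D=(5.00,0)
B = A + 3.00·(cos265°, sin265°) = (-0.2615, -2.9886)
|BD| = 6.0510
circle(B,9.00) ∩ circle(D,7.00): a=5.6697, h=6.9896
  candidates: C₊=(1.2163,5.8893) cross=42.294; C₋=(8.1206,-6.2659) cross=-42.294
  mode + wants cross > 0 → take C=(1.2163,5.8893) (cross=42.294)
ex = (C−B)/|BC| = (0.1642,0.9864); ey = (-0.9864,0.1642)
P = B + 1.95·ex + -1.09·ey = (1.1339,-1.2440)

1.13 -1.24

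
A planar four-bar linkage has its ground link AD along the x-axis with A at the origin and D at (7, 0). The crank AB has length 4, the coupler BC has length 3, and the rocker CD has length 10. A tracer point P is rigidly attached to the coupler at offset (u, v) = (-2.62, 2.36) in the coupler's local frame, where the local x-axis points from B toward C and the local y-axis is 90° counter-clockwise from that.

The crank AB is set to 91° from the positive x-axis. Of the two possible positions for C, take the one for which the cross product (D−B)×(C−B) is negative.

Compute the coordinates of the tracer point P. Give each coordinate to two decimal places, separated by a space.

A=(0,0), D=(7.00,0)
B = A + 4.00·(cos91°, sin91°) = (-0.0698, 3.9994)
|BD| = 8.1226
circle(B,3.00) ∩ circle(D,10.00): a=-1.5403, h=2.5744
  candidates: C₊=(-0.1429,6.9985) cross=20.911; C₋=(-2.6780,2.5171) cross=-20.911
  mode - wants cross < 0 → take C=(-2.6780,2.5171) (cross=-20.911)
ex = (C−B)/|BC| = (-0.8694,-0.4941); ey = (0.4941,-0.8694)
P = B + -2.62·ex + 2.36·ey = (3.3741,3.2421)

3.37 3.24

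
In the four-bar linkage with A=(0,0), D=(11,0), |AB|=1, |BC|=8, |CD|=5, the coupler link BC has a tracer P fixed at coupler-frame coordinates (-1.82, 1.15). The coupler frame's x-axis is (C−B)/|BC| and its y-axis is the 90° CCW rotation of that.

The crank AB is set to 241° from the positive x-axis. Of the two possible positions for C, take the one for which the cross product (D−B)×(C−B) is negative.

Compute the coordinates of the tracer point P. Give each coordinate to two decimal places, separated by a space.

A=(0,0), D=(11.00,0)
B = A + 1.00·(cos241°, sin241°) = (-0.4848, -0.8746)
|BD| = 11.5181
circle(B,8.00) ∩ circle(D,5.00): a=7.4520, h=2.9099
  candidates: C₊=(6.7247,2.5927) cross=33.516; C₋=(7.1667,-3.2102) cross=-33.516
  mode - wants cross < 0 → take C=(7.1667,-3.2102) (cross=-33.516)
ex = (C−B)/|BC| = (0.9564,-0.2919); ey = (0.2919,0.9564)
P = B + -1.82·ex + 1.15·ey = (-1.8898,0.7566)

-1.89 0.76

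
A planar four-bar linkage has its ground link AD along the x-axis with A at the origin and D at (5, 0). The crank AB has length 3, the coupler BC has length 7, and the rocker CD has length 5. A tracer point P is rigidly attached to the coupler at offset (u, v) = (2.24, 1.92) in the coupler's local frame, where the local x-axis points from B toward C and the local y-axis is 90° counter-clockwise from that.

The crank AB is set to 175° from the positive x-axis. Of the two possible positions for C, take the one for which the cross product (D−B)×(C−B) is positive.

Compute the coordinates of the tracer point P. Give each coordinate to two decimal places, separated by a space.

A=(0,0), D=(5.00,0)
B = A + 3.00·(cos175°, sin175°) = (-2.9886, 0.2615)
|BD| = 7.9929
circle(B,7.00) ∩ circle(D,5.00): a=5.4978, h=4.3330
  candidates: C₊=(2.6480,4.4123) cross=34.633; C₋=(2.3645,-4.2490) cross=-34.633
  mode + wants cross > 0 → take C=(2.6480,4.4123) (cross=34.633)
ex = (C−B)/|BC| = (0.8052,0.5930); ey = (-0.5930,0.8052)
P = B + 2.24·ex + 1.92·ey = (-2.3234,3.1358)

-2.32 3.14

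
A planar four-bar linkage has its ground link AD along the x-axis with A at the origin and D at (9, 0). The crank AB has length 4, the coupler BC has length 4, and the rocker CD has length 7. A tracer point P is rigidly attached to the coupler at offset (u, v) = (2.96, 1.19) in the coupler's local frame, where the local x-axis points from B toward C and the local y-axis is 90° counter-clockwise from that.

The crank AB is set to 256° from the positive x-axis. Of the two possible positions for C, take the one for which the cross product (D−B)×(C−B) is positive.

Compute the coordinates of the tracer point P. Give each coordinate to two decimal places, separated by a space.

A=(0,0), D=(9.00,0)
B = A + 4.00·(cos256°, sin256°) = (-0.9677, -3.8812)
|BD| = 10.6967
circle(B,4.00) ∩ circle(D,7.00): a=3.8058, h=1.2313
  candidates: C₊=(2.1320,-1.3529) cross=13.170; C₋=(3.0255,-3.6476) cross=-13.170
  mode + wants cross > 0 → take C=(2.1320,-1.3529) (cross=13.170)
ex = (C−B)/|BC| = (0.7749,0.6321); ey = (-0.6321,0.7749)
P = B + 2.96·ex + 1.19·ey = (0.5739,-1.0881)

0.57 -1.09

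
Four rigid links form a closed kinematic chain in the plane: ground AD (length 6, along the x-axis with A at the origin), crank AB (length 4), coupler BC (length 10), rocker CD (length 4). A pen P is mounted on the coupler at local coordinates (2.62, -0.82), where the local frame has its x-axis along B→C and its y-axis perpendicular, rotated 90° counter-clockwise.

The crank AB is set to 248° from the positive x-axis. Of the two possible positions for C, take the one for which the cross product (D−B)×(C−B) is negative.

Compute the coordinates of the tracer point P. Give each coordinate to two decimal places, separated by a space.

1.16 -4.38

A=(0,0), D=(6.00,0)
B = A + 4.00·(cos248°, sin248°) = (-1.4984, -3.7087)
|BD| = 8.3655
circle(B,10.00) ∩ circle(D,4.00): a=9.2034, h=3.9113
  candidates: C₊=(5.0170,3.8773) cross=32.719; C₋=(8.4851,-3.1344) cross=-32.719
  mode - wants cross < 0 → take C=(8.4851,-3.1344) (cross=-32.719)
ex = (C−B)/|BC| = (0.9983,0.0574); ey = (-0.0574,0.9983)
P = B + 2.62·ex + -0.82·ey = (1.1643,-4.3769)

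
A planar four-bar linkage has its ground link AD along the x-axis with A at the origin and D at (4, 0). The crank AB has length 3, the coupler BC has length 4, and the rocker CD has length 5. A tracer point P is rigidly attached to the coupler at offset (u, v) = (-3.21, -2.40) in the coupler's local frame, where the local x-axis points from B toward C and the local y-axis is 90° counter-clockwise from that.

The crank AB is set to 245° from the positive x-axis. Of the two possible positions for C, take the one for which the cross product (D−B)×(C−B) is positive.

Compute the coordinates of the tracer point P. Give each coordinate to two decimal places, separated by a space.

0.77 -6.17

A=(0,0), D=(4.00,0)
B = A + 3.00·(cos245°, sin245°) = (-1.2679, -2.7189)
|BD| = 5.9281
circle(B,4.00) ∩ circle(D,5.00): a=2.2050, h=3.3374
  candidates: C₊=(-0.8391,1.2580) cross=19.784; C₋=(2.2222,-4.6733) cross=-19.784
  mode + wants cross > 0 → take C=(-0.8391,1.2580) (cross=19.784)
ex = (C−B)/|BC| = (0.1072,0.9942); ey = (-0.9942,0.1072)
P = B + -3.21·ex + -2.40·ey = (0.7743,-6.1677)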